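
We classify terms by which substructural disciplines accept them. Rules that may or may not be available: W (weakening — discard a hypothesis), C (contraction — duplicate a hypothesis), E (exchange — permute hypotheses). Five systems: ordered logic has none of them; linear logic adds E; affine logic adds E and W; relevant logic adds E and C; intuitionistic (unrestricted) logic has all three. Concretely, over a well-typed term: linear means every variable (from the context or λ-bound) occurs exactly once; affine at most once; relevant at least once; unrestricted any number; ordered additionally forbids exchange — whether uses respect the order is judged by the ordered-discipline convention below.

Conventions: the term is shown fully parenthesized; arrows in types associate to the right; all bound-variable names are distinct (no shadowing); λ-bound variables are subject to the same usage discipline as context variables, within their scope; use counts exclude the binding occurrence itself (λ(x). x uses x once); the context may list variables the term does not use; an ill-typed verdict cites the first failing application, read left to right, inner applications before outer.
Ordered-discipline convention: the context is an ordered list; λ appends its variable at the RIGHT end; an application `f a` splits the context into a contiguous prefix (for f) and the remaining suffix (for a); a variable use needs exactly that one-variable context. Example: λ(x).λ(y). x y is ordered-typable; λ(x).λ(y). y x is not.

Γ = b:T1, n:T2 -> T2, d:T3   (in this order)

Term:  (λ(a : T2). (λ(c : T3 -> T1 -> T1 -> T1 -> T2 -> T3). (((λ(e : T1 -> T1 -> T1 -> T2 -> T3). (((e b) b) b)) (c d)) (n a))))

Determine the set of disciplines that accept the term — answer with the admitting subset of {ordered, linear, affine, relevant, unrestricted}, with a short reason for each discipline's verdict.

admitted in: relevant, unrestricted
counts: b: 3×, n: 1×, d: 1×, a [bound]: 1×, c [bound]: 1×, e [bound]: 1×
left-to-right use order: e, b, b, b, c, d, n, a
typing: ✓ — T2 -> (T3 -> T1 -> T1 -> T1 -> T2 -> T3) -> T3
ordered: ✗, repeated use of b ×3
linear: ✗, repeated use of b ×3
affine: ✗, repeated use of b ×3
relevant: ✓, at least one use each (b, n, d, a, c, e)
unrestricted: ✓, typability at T2 -> (T3 -> T1 -> T1 -> T1 -> T2 -> T3) -> T3 is all that's needed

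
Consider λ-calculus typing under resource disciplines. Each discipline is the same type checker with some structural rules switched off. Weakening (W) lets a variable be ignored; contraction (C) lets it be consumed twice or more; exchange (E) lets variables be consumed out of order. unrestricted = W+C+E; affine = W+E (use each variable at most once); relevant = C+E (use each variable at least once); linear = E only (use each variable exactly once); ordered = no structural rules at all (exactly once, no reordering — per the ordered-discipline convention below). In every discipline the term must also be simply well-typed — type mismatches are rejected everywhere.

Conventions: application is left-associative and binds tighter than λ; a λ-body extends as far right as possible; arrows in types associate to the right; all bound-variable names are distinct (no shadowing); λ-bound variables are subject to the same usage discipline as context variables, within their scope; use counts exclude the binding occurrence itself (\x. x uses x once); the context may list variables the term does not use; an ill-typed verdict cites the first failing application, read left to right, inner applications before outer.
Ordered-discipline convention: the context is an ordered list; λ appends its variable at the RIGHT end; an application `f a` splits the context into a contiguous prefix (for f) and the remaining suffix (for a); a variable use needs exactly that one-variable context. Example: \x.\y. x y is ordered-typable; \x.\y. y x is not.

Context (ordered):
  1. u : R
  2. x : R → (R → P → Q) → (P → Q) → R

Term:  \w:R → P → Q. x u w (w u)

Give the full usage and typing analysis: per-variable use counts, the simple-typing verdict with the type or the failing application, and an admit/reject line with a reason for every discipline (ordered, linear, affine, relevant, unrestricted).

use counts: u ×2; x ×1; w (λ-bound) ×2
left-to-right use order: x, u, w, w, u
typing: ✓ — (R → P → Q) → R
ordered ✗ (repeated use of u ×2, w ×2)
linear ✗ (repeated use of u ×2, w ×2)
affine ✗ (repeated use of u ×2, w ×2)
relevant ✓ (every one of u, x, w appears)
unrestricted ✓ (simply typable at (R → P → Q) → R; W, C, E all held)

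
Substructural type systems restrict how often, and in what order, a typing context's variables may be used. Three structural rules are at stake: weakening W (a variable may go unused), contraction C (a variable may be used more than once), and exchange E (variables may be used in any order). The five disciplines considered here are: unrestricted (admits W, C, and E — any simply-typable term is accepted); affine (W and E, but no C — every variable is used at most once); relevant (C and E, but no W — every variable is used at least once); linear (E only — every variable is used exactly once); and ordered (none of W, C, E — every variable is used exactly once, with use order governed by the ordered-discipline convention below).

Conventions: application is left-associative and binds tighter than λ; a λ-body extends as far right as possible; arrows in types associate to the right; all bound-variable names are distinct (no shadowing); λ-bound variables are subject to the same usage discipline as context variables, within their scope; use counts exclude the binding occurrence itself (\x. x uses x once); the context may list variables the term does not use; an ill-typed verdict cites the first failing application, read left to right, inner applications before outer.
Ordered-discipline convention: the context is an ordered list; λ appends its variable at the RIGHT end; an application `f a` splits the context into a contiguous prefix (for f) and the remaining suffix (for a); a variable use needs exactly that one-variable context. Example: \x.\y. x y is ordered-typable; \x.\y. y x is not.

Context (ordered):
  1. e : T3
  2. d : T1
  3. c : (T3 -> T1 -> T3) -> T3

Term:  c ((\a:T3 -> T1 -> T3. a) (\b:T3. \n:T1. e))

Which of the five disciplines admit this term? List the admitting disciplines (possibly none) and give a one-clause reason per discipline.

admitted by: affine, unrestricted
use counts: e=1, d=0, c=1, a (bound)=1, b (bound)=0, n (bound)=0
uses in reading order: c, a, e
typing: the term checks, with type T3
ordered: ✗, needs weakening: d, b, n unused
linear: ✗, needs weakening: d, b, n unused
affine: ✓, at most one use each (e, d, c, a, b, n)
relevant: ✗, needs weakening: d, b, n unused
unrestricted: ✓, simply typable at T3; W, C, E all held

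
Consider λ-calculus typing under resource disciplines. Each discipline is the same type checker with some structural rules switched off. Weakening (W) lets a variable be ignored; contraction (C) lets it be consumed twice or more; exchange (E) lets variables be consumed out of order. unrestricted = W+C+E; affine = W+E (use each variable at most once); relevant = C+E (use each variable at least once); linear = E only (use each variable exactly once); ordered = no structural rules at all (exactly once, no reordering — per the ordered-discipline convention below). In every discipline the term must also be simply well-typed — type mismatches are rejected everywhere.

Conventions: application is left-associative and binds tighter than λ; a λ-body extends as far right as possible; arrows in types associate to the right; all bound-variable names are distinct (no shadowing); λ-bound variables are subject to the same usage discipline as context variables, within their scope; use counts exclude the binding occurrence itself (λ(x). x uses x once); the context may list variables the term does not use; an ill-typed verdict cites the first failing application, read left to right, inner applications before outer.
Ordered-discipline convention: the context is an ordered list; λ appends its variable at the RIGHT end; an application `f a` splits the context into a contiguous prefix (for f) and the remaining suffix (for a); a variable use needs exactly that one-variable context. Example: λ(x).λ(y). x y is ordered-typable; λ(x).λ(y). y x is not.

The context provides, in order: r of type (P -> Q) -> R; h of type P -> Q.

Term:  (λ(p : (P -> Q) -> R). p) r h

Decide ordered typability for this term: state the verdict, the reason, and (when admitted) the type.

yes — r, h, p: once each, no exchange needed; term : R
counts: r: 1×, h: 1×, p [bound]: 1×
order of uses: p, r, h
typing: ✓ — R
across the five disciplines: ordered ✓; linear ✓; affine ✓; relevant ✓; unrestricted ✓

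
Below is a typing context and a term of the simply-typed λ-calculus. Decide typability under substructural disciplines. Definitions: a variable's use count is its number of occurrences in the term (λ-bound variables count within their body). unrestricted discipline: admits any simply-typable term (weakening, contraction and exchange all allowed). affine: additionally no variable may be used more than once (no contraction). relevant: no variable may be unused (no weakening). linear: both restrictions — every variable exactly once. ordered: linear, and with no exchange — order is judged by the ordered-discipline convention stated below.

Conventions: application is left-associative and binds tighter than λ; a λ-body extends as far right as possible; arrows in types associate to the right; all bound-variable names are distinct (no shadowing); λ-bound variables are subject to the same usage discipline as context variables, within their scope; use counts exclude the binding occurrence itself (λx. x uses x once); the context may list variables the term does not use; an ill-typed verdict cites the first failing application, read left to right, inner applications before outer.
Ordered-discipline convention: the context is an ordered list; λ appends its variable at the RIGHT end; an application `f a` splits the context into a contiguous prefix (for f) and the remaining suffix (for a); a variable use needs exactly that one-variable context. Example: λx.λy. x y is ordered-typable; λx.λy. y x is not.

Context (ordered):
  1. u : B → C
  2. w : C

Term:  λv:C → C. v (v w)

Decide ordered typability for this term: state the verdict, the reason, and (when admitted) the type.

no — repeated use of v ×2; unused: u — weakening required
usage: u=0; w=1; v (bound)=2
use order (left to right): v, v, w
typing: well-typed at (C → C) → C
summary: ordered ✗ | linear ✗ | affine ✗ | relevant ✗ | unrestricted ✓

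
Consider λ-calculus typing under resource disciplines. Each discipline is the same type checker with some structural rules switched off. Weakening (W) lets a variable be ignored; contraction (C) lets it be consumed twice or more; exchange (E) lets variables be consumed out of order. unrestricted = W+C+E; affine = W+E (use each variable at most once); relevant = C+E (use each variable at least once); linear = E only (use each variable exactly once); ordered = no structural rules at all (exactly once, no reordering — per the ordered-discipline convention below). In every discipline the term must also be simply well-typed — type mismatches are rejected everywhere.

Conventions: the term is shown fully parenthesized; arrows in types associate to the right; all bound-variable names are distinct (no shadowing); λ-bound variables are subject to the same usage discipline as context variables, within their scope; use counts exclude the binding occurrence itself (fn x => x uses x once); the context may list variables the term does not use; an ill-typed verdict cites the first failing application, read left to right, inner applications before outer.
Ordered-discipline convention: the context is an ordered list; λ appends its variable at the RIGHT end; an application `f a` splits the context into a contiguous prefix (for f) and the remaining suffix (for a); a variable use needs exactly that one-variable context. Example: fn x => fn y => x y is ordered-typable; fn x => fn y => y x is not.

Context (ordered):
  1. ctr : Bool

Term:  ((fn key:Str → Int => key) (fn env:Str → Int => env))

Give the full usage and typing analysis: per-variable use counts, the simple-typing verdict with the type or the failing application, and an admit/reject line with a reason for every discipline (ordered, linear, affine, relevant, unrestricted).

variable uses: ctr ×0; key (bound) ×1; env (bound) ×1
order of uses: key, env
typing: ill-typed: argument of type (Str → Int) → Str → Int where Str → Int is required
ordered: ✗, fails simple typing
linear: ✗, a type mismatch blocks all five
affine: ✗, the type mismatch rejects it
relevant: ✗, not simply typable
unrestricted: ✗, fails simple typing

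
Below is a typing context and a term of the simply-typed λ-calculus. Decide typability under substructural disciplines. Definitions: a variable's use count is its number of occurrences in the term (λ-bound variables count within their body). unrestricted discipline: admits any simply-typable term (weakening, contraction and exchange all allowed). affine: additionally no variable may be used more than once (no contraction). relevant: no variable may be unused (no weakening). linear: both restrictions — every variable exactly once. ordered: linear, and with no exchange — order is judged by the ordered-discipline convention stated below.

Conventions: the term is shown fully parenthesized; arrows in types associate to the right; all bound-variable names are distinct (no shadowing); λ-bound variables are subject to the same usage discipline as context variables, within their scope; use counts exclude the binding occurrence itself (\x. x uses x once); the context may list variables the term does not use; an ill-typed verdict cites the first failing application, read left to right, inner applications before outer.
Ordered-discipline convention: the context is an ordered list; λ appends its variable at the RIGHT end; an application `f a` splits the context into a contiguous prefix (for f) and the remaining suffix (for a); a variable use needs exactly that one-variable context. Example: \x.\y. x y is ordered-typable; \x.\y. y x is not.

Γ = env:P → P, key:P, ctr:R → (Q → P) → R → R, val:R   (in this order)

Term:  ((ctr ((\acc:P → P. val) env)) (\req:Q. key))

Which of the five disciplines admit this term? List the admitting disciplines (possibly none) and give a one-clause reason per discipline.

admitted in: affine, unrestricted
use counts: env: 1×, key: 1×, ctr: 1×, val: 1×, acc [bound]: 0×, req [bound]: 0×
use order (left to right): ctr, val, env, key
typing: well-typed — term : R → R
ordered ✗ (unused: acc, req — weakening required)
linear ✗ (unused: acc, req — weakening required)
affine ✓ (none of env, key, ctr, val, acc, req used more than once)
relevant ✗ (unused: acc, req — weakening required)
unrestricted ✓ (type-checks (R → R) and nothing is barred)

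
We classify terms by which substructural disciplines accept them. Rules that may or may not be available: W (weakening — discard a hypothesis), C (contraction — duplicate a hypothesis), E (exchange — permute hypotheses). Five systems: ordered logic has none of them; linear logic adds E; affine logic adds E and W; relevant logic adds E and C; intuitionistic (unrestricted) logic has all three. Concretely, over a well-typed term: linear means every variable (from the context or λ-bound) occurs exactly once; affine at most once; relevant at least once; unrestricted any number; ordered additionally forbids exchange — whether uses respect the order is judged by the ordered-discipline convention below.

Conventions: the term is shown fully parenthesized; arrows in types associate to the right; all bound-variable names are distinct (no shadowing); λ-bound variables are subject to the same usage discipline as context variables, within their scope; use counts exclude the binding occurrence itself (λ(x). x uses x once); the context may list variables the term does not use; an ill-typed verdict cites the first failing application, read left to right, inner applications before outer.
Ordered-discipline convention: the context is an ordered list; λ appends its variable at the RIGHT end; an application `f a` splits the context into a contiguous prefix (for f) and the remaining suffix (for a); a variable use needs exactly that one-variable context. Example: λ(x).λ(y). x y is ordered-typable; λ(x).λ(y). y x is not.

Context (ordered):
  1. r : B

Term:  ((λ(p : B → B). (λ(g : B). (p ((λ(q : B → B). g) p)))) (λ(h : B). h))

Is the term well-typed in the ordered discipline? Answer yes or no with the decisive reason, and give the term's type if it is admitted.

no — repeated use of p ×2; r, q left unused
counts: r=0, p (bound)=2, g (bound)=1, q (bound)=0, h (bound)=1
left-to-right use order: p, g, p, h
typing: well-typed — term : B → B
across the five disciplines: ordered ✗ · linear ✗ · affine ✗ · relevant ✗ · unrestricted ✓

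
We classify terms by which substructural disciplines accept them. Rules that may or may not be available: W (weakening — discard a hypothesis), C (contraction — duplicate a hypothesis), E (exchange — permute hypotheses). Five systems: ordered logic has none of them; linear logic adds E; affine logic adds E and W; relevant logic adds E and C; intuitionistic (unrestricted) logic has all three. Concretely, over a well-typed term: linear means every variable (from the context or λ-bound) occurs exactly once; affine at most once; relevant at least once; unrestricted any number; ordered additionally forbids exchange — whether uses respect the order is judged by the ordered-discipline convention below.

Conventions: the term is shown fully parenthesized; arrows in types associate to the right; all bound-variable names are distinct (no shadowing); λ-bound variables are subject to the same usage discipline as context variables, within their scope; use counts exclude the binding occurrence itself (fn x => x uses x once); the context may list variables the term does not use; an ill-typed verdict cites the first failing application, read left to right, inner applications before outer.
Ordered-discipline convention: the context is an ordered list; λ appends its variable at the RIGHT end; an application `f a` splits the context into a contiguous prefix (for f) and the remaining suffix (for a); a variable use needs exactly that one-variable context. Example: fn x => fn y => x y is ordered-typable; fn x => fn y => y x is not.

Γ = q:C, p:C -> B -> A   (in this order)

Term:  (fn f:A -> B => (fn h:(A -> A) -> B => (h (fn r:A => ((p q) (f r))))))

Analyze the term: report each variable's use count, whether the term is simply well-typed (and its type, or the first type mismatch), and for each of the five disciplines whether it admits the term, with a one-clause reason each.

use counts: q: 1×; p: 1×; f (bound): 1×; h (bound): 1×; r (bound): 1×
left-to-right use order: h, p, q, f, r
typing: ✓ — (A -> B) -> ((A -> A) -> B) -> B
ordered ✗ (no ordered split (uses run h, p, q, f, r))
linear ✓ (single use per variable (q, p, f, h, r))
affine ✓ (none of q, p, f, h, r used more than once)
relevant ✓ (q, p, f, h, r: all used, weakening unneeded)
unrestricted ✓ (simply typable at (A -> B) -> ((A -> A) -> B) -> B; W, C, E all held)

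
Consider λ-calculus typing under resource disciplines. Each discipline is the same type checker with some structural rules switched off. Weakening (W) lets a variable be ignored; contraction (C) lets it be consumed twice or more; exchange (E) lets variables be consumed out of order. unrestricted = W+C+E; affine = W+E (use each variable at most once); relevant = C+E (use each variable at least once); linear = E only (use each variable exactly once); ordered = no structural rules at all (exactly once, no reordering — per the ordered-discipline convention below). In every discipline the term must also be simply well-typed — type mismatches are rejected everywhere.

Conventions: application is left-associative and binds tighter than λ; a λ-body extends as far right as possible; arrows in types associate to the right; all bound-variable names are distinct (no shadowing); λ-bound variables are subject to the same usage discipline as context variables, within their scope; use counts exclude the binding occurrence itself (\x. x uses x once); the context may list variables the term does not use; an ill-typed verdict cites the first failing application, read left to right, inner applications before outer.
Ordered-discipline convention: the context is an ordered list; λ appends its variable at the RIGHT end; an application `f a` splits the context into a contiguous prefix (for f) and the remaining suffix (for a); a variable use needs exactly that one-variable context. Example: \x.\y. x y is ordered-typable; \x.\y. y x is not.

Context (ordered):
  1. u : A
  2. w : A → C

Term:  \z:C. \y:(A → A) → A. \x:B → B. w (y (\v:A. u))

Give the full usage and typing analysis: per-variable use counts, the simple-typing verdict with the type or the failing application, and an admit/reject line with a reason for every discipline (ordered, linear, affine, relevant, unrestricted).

variable uses: u: 1×, w: 1×, z (bound): 0×, y (bound): 1×, x (bound): 0×, v (bound): 0×
uses in reading order: w, y, u
typing: the term checks, with type C → ((A → A) → A) → (B → B) → C
ordered: ✗ — z, x, v left unused
linear: ✗ — z, x, v left unused
affine: ✓ — no duplicate uses among u, w, z, y, x, v
relevant: ✗ — z, x, v left unused
unrestricted: ✓ — type-checks (C → ((A → A) → A) → (B → B) → C) and nothing is barred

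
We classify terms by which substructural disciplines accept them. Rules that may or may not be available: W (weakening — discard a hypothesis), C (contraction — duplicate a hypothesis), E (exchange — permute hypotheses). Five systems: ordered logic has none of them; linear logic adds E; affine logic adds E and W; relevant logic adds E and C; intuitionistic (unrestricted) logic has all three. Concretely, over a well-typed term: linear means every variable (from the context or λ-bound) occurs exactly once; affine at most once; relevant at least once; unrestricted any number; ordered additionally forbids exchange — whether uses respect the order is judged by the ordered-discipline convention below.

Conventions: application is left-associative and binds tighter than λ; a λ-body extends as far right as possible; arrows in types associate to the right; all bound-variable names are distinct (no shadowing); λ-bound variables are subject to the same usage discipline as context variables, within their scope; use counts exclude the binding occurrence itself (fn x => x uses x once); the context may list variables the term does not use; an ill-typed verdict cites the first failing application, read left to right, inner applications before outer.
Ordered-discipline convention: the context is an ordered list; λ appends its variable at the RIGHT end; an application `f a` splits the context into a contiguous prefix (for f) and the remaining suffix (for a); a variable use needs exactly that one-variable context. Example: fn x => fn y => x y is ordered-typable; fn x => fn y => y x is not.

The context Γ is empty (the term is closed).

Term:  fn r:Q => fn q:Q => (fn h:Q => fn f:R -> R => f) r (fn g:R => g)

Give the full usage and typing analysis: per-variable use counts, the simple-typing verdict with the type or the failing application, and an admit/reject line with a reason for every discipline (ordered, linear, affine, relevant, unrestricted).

counts: r (λ-bound)=1; q (λ-bound)=0; h (λ-bound)=0; f (λ-bound)=1; g (λ-bound)=1
order of uses: f, r, g
typing: well-typed at Q -> Q -> R -> R
ordered ✗ (unused: q, h — weakening required)
linear ✗ (unused: q, h — weakening required)
affine ✓ (at most one use each (r, q, h, f, g))
relevant ✗ (unused: q, h — weakening required)
unrestricted ✓ (typability at Q -> Q -> R -> R is all that's needed)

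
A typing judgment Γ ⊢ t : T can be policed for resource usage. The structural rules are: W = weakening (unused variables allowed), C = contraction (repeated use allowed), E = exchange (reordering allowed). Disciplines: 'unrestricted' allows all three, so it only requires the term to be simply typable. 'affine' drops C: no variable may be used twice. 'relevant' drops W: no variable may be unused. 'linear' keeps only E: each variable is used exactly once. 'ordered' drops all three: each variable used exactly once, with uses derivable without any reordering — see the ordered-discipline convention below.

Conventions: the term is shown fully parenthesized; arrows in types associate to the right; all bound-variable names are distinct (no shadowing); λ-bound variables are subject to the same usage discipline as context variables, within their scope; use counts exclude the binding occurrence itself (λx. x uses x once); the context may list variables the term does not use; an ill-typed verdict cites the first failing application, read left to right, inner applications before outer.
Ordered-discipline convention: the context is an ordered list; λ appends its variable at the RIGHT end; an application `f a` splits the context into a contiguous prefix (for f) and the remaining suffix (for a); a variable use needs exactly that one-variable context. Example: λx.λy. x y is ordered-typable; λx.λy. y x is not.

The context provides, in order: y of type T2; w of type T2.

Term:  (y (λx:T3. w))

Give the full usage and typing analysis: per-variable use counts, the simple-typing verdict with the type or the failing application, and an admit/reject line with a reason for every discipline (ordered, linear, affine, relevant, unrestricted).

variable uses: y: 1, w: 1, x (bound): 0
left-to-right use order: y, w
typing: ill-typed: non-arrow in function slot: T2
ordered: ✗, fails simple typing
linear: ✗, a type mismatch blocks all five
affine: ✗, the type mismatch rejects it
relevant: ✗, not simply typable
unrestricted: ✗, fails simple typing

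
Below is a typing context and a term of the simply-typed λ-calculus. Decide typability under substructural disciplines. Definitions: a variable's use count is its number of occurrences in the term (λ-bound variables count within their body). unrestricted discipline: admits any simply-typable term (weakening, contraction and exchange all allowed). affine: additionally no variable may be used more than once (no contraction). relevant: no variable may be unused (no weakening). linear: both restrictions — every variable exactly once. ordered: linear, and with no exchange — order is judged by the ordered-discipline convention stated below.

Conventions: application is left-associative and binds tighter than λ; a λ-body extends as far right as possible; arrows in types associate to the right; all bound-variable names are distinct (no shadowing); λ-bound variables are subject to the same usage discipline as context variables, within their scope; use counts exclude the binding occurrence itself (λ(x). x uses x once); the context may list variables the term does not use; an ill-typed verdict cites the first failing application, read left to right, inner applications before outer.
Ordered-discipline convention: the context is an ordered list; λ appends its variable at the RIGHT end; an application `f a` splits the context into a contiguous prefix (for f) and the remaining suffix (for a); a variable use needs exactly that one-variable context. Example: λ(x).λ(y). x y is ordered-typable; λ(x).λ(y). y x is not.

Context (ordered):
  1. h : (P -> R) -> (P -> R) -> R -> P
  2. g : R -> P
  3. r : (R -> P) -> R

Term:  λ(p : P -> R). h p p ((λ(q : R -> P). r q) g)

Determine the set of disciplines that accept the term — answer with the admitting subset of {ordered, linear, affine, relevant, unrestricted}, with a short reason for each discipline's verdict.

admitted by: relevant, unrestricted
usage: h ×1; g ×1; r ×1; p [bound] ×2; q [bound] ×1
order of uses: h, p, p, r, q, g
typing: well-typed at (P -> R) -> P
ordered: ✗ — p ×2 used more than once (contraction)
linear: ✗ — p ×2 used more than once (contraction)
affine: ✗ — p ×2 used more than once (contraction)
relevant: ✓ — every one of h, g, r, p, q appears
unrestricted: ✓ — typability at (P -> R) -> P is all that's needed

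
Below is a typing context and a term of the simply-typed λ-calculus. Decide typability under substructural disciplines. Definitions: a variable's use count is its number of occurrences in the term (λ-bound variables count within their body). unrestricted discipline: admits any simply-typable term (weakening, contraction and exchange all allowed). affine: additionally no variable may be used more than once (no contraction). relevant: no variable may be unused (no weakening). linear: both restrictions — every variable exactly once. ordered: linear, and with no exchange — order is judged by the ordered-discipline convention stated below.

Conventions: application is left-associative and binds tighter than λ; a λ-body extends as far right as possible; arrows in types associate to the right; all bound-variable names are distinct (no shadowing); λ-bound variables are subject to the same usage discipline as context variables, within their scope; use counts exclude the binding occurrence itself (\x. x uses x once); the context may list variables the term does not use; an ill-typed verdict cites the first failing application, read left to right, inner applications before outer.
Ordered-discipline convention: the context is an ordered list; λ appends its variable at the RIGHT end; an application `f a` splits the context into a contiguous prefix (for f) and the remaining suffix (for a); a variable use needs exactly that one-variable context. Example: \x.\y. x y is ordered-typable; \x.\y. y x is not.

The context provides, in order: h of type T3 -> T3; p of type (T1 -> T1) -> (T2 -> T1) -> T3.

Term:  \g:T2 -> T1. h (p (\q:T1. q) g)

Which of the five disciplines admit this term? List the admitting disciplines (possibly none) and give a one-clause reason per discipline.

accepted by: ordered, linear, affine, relevant, unrestricted
use counts: h: 1×; p: 1×; g [bound]: 1×; q [bound]: 1×
use order (left to right): h, p, q, g
typing: the term checks, with type (T2 -> T1) -> T3
ordered: ✓, single-use (h, p, g, q), ordered derivation ok
linear: ✓, exactly-once usage across h, p, g, q
affine: ✓, h, p, g, q: no repeats, contraction unneeded
relevant: ✓, every one of h, p, g, q appears
unrestricted: ✓, simply typable at (T2 -> T1) -> T3; W, C, E all held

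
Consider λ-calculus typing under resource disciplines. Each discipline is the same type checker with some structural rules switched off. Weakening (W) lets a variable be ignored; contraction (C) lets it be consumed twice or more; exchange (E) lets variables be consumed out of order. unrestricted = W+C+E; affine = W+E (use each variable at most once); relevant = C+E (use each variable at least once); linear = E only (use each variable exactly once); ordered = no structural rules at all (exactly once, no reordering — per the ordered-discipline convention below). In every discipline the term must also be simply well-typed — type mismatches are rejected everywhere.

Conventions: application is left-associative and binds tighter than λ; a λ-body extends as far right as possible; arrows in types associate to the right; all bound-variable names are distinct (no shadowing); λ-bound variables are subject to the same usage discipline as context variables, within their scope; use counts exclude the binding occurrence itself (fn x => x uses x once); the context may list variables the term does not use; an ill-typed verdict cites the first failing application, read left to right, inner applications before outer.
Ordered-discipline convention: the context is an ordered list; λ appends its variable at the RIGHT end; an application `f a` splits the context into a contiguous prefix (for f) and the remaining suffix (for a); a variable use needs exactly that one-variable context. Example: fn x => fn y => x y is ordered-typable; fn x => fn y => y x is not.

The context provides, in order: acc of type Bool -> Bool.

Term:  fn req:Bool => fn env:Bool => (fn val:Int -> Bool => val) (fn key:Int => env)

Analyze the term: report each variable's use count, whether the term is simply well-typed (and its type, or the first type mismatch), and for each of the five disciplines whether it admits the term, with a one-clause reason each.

use counts: acc: 0, req (λ-bound): 0, env (λ-bound): 1, val (λ-bound): 1, key (λ-bound): 0
left-to-right use order: val, env
typing: well-typed at Bool -> Bool -> Int -> Bool
ordered ✗ (acc, req, key left unused)
linear ✗ (acc, req, key left unused)
affine ✓ (none of acc, req, env, val, key used more than once)
relevant ✗ (acc, req, key left unused)
unrestricted ✓ (typability at Bool -> Bool -> Int -> Bool is all that's needed)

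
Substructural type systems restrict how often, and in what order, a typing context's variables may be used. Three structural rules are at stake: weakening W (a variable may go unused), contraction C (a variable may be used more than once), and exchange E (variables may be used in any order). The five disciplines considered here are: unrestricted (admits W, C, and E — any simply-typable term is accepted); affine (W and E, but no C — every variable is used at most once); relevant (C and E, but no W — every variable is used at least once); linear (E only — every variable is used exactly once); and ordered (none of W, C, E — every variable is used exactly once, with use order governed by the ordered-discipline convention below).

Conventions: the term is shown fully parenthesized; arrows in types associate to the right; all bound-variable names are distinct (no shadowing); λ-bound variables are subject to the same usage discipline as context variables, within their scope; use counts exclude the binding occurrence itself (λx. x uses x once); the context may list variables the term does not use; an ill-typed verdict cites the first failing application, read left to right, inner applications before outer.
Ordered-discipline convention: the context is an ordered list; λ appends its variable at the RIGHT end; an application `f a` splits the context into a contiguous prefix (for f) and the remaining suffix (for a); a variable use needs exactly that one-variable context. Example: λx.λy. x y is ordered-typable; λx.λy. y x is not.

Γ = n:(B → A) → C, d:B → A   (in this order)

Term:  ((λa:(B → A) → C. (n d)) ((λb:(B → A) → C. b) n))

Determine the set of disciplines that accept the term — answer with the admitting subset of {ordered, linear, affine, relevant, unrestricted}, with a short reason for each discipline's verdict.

admitted by: unrestricted
use counts: n: 2×, d: 1×, a (λ-bound): 0×, b (λ-bound): 1×
uses in reading order: n, d, b, n
typing: ✓ — C
ordered: ✗, repeated use of n ×2; a never used (weakening)
linear: ✗, repeated use of n ×2; a never used (weakening)
affine: ✗, repeated use of n ×2
relevant: ✗, a never used (weakening)
unrestricted: ✓, simply typable at C; W, C, E all held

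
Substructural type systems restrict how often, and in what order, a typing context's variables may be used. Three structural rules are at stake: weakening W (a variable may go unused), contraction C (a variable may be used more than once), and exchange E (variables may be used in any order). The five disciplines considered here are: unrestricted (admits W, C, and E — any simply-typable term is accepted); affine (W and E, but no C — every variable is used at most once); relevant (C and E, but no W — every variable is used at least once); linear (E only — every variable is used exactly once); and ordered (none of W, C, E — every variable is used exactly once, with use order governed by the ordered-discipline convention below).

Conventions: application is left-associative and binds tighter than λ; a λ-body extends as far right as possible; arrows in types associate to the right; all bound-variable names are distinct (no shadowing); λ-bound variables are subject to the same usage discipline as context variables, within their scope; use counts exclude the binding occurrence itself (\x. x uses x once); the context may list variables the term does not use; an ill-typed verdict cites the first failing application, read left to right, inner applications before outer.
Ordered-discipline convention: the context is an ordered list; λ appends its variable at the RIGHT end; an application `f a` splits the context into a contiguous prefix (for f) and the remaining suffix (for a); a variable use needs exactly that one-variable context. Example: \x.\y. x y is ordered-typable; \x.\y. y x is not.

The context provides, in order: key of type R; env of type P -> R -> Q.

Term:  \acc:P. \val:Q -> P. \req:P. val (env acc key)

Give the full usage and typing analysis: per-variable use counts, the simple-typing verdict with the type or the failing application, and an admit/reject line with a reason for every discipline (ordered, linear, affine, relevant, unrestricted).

use counts: key ×1, env ×1, acc (λ-bound) ×1, val (λ-bound) ×1, req (λ-bound) ×0
left-to-right use order: val, env, acc, key
typing: well-typed at P -> (Q -> P) -> P -> P
ordered ✗ (unused: req — weakening required)
linear ✗ (unused: req — weakening required)
affine ✓ (at most one use each (key, env, acc, val, req))
relevant ✗ (unused: req — weakening required)
unrestricted ✓ (well-typed at P -> (Q -> P) -> P -> P; no restrictions here)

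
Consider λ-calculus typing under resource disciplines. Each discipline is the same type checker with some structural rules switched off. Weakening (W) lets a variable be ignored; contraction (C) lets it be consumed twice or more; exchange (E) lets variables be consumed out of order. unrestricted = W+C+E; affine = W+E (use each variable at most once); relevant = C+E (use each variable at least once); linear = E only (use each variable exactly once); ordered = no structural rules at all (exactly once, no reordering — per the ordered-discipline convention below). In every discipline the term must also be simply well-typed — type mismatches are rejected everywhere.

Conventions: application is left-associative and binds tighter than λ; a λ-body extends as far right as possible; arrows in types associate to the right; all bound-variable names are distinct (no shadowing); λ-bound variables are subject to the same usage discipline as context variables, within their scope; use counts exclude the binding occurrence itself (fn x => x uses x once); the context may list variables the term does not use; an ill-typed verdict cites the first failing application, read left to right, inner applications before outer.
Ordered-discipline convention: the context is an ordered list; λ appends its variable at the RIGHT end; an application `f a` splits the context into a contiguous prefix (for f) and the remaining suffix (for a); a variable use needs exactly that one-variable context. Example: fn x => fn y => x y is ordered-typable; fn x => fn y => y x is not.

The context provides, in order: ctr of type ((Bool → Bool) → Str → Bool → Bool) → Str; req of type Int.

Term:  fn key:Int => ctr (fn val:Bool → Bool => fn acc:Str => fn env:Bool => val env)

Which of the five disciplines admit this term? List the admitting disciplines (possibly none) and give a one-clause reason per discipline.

admitted in: affine, unrestricted
counts: ctr: 1×; req: 0×; key (λ-bound): 0×; val (λ-bound): 1×; acc (λ-bound): 0×; env (λ-bound): 1×
use order (left to right): ctr, val, env
typing: well-typed at Int → Str
ordered: ✗ — req, key, acc never used (weakening)
linear: ✗ — req, key, acc never used (weakening)
affine: ✓ — ctr, req, key, val, acc, env: no repeats, contraction unneeded
relevant: ✗ — req, key, acc never used (weakening)
unrestricted: ✓ — simply typable at Int → Str; W, C, E all held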